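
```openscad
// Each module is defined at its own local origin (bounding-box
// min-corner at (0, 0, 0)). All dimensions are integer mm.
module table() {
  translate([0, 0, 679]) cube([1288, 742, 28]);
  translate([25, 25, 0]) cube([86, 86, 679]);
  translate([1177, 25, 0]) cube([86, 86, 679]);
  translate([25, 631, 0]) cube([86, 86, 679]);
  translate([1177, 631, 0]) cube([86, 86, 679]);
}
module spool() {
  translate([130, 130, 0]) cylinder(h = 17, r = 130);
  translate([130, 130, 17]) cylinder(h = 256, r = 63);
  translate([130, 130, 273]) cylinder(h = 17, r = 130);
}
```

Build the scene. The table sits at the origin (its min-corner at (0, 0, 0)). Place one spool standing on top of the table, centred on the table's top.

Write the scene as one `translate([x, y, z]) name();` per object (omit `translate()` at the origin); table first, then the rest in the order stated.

table();
translate([514, 241, 707]) spool();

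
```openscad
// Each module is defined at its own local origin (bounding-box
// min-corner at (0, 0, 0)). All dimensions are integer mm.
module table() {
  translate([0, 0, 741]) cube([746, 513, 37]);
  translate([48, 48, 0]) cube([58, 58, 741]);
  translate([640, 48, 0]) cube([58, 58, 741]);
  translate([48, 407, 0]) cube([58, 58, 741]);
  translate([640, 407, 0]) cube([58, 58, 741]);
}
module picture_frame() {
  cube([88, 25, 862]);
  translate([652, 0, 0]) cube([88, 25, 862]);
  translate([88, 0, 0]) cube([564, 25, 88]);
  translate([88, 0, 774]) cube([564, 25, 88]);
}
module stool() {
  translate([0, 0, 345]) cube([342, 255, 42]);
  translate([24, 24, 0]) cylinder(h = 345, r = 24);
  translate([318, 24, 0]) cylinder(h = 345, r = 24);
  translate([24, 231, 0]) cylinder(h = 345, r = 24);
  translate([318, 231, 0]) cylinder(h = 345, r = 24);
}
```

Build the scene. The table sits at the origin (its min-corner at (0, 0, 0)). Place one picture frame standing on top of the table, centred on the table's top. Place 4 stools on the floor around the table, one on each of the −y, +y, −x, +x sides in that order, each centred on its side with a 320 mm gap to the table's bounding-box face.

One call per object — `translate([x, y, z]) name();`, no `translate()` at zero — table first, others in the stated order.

table();
translate([3, 244, 778]) picture_frame();
translate([202, -575, 0]) stool();
translate([202, 833, 0]) stool();
translate([-662, 129, 0]) stool();
translate([1066, 129, 0]) stool();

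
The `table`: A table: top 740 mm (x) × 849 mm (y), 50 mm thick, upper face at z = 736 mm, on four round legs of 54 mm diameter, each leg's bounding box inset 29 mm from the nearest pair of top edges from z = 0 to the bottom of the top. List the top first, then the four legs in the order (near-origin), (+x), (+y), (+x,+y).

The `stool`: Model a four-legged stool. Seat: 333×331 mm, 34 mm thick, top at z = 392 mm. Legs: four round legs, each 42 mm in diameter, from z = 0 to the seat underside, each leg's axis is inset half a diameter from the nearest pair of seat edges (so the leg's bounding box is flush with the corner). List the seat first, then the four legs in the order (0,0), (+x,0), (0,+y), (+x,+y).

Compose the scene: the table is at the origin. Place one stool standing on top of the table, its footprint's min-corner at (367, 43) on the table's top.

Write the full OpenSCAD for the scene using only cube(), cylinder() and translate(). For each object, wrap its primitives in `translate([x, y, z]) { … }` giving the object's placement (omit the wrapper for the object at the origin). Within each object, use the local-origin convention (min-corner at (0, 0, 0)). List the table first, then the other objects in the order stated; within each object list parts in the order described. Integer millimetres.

translate([0, 0, 686]) cube([740, 849, 50]);
translate([56, 56, 0]) cylinder(h = 686, r = 27);
translate([684, 56, 0]) cylinder(h = 686, r = 27);
translate([56, 793, 0]) cylinder(h = 686, r = 27);
translate([684, 793, 0]) cylinder(h = 686, r = 27);
translate([367, 43, 736]) {
  translate([0, 0, 358]) cube([333, 331, 34]);
  translate([21, 21, 0]) cylinder(h = 358, r = 21);
  translate([312, 21, 0]) cylinder(h = 358, r = 21);
  translate([21, 310, 0]) cylinder(h = 358, r = 21);
  translate([312, 310, 0]) cylinder(h = 358, r = 21);
}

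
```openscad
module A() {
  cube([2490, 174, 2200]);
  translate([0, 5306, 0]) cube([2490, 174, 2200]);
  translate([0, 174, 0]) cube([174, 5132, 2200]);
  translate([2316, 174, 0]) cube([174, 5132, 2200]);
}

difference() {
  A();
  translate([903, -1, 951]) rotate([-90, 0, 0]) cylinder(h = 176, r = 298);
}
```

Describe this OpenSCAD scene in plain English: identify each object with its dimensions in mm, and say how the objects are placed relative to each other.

A is a box-shaped house frame (walls only): outside footprint 2490×5480 mm, wall height 2200 mm, wall thickness 174 mm. The two y-facing walls run the full x-width; the two x-facing walls fit between the inner faces of the y-facing walls.

The house frame has a circular hole of radius 298 mm through its front wall, centred at (x = 903, z = 951).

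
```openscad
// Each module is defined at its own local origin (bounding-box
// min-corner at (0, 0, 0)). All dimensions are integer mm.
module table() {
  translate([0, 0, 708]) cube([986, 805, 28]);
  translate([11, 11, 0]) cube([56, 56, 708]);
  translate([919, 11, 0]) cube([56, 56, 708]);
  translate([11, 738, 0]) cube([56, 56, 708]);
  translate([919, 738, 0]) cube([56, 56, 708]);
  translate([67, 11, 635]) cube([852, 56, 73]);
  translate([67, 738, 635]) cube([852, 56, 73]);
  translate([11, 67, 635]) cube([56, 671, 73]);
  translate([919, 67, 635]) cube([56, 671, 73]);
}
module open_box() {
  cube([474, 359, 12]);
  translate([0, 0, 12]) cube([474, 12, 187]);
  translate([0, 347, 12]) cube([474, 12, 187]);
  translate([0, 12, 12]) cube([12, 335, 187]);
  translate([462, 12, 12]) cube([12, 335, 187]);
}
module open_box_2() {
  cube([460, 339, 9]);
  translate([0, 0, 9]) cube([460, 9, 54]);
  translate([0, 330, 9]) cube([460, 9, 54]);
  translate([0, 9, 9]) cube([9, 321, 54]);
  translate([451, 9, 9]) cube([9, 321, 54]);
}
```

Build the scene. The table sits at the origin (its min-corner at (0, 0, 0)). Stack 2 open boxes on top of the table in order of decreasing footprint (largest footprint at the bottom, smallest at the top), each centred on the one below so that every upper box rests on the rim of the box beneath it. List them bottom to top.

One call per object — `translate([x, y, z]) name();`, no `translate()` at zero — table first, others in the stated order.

table();
translate([256, 223, 736]) open_box();
translate([263, 233, 935]) open_box_2();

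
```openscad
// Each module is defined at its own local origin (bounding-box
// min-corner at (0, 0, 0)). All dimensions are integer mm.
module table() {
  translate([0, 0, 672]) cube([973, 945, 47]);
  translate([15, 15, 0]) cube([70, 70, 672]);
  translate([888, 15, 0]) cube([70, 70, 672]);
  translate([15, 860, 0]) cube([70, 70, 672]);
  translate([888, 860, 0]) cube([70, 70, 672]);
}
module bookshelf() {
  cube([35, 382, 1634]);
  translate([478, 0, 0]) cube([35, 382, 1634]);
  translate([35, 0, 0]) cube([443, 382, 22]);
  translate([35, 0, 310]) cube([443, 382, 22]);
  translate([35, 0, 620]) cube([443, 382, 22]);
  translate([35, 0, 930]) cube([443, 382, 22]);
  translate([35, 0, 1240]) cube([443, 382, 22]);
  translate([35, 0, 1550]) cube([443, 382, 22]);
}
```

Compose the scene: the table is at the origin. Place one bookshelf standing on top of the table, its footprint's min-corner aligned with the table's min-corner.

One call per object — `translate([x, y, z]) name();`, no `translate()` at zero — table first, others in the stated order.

table();
translate([0, 0, 719]) bookshelf();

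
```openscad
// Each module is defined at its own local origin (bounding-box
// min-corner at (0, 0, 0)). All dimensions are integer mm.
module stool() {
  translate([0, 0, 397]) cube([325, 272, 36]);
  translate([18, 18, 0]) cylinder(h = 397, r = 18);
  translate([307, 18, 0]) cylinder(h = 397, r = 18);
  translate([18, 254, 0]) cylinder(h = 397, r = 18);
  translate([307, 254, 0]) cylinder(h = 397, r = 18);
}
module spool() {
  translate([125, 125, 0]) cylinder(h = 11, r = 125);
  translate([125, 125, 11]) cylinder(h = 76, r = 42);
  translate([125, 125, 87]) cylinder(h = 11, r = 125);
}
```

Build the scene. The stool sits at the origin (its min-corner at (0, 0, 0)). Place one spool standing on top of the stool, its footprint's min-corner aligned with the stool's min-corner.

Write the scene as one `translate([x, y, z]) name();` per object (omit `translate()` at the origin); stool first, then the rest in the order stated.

stool();
translate([0, 0, 433]) spool();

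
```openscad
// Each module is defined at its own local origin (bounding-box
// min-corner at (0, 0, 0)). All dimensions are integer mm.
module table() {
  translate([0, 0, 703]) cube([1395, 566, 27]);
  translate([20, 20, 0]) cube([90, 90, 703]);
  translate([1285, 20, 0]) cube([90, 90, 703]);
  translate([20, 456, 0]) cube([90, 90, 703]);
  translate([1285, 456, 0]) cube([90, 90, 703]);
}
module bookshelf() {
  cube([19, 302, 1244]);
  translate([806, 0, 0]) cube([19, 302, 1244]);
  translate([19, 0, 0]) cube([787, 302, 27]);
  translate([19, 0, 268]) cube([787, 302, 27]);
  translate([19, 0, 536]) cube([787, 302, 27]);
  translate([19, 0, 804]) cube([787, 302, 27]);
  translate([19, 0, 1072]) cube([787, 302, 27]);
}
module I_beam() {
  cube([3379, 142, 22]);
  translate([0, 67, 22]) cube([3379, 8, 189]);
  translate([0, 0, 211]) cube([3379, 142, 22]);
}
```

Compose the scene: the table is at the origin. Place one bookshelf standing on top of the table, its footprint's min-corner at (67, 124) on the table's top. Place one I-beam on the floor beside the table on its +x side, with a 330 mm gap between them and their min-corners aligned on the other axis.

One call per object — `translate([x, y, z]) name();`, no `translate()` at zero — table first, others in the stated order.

table();
translate([67, 124, 730]) bookshelf();
translate([1725, 0, 0]) I_beam();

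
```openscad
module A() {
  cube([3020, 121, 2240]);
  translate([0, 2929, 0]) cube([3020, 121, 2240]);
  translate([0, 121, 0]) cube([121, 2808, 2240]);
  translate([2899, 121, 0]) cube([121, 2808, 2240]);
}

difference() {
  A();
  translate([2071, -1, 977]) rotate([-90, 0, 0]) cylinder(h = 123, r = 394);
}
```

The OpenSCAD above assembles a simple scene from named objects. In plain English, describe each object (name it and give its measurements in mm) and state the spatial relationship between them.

A is the wall frame of a small rectangular building: four walls, each 2240 mm tall and 121 mm thick, enclosing a footprint 3020 mm (x) by 3050 mm (y) outside-to-outside, with no floor or roof. The front and back walls (the −y and +y sides) span the full width; the two side walls fit between them.

The house frame has a circular hole of radius 394 mm through its front wall, centred at (x = 2071, z = 977).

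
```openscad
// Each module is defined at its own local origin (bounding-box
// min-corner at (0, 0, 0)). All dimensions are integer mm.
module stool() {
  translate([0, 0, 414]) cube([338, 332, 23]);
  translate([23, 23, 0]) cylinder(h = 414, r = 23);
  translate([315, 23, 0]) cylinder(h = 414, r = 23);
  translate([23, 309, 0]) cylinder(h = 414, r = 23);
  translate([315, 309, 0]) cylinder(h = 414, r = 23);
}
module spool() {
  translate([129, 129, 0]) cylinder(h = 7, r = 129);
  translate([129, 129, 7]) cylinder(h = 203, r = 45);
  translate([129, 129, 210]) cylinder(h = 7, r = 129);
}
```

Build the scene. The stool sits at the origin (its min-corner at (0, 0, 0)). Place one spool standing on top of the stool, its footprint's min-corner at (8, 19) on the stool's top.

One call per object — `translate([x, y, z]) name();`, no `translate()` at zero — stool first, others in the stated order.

stool();
translate([8, 19, 437]) spool();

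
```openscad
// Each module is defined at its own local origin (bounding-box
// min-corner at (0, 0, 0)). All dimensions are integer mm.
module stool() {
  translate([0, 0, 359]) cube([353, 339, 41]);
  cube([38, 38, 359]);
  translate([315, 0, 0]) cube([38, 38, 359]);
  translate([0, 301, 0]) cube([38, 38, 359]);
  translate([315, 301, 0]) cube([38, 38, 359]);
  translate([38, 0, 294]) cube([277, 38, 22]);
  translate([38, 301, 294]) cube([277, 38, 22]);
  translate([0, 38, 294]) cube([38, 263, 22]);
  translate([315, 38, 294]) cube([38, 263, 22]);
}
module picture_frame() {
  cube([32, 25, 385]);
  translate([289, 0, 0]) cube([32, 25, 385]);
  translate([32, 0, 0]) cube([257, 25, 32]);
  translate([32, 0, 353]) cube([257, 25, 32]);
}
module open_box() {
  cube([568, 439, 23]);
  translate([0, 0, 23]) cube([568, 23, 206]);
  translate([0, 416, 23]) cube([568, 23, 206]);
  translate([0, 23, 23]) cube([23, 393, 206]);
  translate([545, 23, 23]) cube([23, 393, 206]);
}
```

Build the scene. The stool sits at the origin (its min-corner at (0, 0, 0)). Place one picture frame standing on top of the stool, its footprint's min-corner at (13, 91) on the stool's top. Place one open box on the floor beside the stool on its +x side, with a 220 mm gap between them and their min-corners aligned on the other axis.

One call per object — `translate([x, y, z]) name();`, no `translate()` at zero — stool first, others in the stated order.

stool();
translate([13, 91, 400]) picture_frame();
translate([573, 0, 0]) open_box();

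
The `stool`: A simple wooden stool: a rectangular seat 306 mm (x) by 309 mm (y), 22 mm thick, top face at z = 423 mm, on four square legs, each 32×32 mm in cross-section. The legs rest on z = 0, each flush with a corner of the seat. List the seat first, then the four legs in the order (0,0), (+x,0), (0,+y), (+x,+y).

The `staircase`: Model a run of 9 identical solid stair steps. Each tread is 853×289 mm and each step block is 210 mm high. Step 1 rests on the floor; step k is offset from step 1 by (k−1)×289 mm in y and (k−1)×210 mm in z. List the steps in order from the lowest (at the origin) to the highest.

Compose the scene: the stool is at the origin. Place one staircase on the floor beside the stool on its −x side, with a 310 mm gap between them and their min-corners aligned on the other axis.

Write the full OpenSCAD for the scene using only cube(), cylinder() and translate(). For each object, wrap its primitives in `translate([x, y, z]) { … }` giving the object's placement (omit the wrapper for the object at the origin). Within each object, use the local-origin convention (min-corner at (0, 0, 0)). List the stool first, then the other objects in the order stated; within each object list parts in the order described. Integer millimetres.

translate([0, 0, 401]) cube([306, 309, 22]);
cube([32, 32, 401]);
translate([274, 0, 0]) cube([32, 32, 401]);
translate([0, 277, 0]) cube([32, 32, 401]);
translate([274, 277, 0]) cube([32, 32, 401]);
translate([-1163, 0, 0]) {
  cube([853, 289, 210]);
  translate([0, 289, 210]) cube([853, 289, 210]);
  translate([0, 578, 420]) cube([853, 289, 210]);
  translate([0, 867, 630]) cube([853, 289, 210]);
  translate([0, 1156, 840]) cube([853, 289, 210]);
  translate([0, 1445, 1050]) cube([853, 289, 210]);
  translate([0, 1734, 1260]) cube([853, 289, 210]);
  translate([0, 2023, 1470]) cube([853, 289, 210]);
  translate([0, 2312, 1680]) cube([853, 289, 210]);
}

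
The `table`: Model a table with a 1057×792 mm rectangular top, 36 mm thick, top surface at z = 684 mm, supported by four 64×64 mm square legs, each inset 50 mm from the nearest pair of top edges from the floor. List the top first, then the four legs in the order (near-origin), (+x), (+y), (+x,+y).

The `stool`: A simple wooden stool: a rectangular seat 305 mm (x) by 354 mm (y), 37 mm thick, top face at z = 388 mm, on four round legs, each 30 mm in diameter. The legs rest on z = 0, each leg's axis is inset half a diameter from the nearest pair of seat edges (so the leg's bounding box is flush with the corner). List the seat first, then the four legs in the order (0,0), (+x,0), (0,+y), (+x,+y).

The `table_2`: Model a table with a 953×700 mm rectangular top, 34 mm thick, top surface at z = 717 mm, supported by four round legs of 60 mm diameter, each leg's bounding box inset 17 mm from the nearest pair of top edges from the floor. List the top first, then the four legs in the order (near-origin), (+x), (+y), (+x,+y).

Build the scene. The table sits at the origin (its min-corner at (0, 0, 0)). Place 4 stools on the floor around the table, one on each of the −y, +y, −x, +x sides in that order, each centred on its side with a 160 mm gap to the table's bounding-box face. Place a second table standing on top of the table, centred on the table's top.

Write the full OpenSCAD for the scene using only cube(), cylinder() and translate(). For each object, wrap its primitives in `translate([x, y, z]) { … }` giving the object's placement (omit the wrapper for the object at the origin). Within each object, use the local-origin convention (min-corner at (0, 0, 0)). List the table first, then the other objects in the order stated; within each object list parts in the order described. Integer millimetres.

translate([0, 0, 648]) cube([1057, 792, 36]);
translate([50, 50, 0]) cube([64, 64, 648]);
translate([943, 50, 0]) cube([64, 64, 648]);
translate([50, 678, 0]) cube([64, 64, 648]);
translate([943, 678, 0]) cube([64, 64, 648]);
translate([376, -514, 0]) {
  translate([0, 0, 351]) cube([305, 354, 37]);
  translate([15, 15, 0]) cylinder(h = 351, r = 15);
  translate([290, 15, 0]) cylinder(h = 351, r = 15);
  translate([15, 339, 0]) cylinder(h = 351, r = 15);
  translate([290, 339, 0]) cylinder(h = 351, r = 15);
}
translate([376, 952, 0]) {
  translate([0, 0, 351]) cube([305, 354, 37]);
  translate([15, 15, 0]) cylinder(h = 351, r = 15);
  translate([290, 15, 0]) cylinder(h = 351, r = 15);
  translate([15, 339, 0]) cylinder(h = 351, r = 15);
  translate([290, 339, 0]) cylinder(h = 351, r = 15);
}
translate([-465, 219, 0]) {
  translate([0, 0, 351]) cube([305, 354, 37]);
  translate([15, 15, 0]) cylinder(h = 351, r = 15);
  translate([290, 15, 0]) cylinder(h = 351, r = 15);
  translate([15, 339, 0]) cylinder(h = 351, r = 15);
  translate([290, 339, 0]) cylinder(h = 351, r = 15);
}
translate([1217, 219, 0]) {
  translate([0, 0, 351]) cube([305, 354, 37]);
  translate([15, 15, 0]) cylinder(h = 351, r = 15);
  translate([290, 15, 0]) cylinder(h = 351, r = 15);
  translate([15, 339, 0]) cylinder(h = 351, r = 15);
  translate([290, 339, 0]) cylinder(h = 351, r = 15);
}
translate([52, 46, 684]) {
  translate([0, 0, 683]) cube([953, 700, 34]);
  translate([47, 47, 0]) cylinder(h = 683, r = 30);
  translate([906, 47, 0]) cylinder(h = 683, r = 30);
  translate([47, 653, 0]) cylinder(h = 683, r = 30);
  translate([906, 653, 0]) cylinder(h = 683, r = 30);
}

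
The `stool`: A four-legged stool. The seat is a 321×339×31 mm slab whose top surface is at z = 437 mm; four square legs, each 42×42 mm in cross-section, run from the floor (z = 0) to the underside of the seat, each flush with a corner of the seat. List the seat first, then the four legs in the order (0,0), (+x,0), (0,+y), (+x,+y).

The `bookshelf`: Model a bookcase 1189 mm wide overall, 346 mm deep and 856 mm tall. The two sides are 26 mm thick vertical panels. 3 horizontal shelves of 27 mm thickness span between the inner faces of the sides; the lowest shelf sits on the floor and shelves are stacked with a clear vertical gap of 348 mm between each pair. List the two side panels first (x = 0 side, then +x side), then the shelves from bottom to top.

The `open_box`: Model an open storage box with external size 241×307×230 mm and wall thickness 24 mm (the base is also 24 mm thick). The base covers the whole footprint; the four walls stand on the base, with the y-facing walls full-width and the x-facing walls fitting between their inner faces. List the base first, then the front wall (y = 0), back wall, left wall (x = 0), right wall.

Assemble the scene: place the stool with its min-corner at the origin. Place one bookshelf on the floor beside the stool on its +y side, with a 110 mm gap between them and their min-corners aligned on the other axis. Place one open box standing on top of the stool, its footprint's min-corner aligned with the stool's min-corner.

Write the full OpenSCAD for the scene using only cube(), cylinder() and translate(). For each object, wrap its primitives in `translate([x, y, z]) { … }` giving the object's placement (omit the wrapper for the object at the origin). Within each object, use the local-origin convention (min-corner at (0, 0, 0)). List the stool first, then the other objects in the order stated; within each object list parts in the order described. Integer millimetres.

translate([0, 0, 406]) cube([321, 339, 31]);
cube([42, 42, 406]);
translate([279, 0, 0]) cube([42, 42, 406]);
translate([0, 297, 0]) cube([42, 42, 406]);
translate([279, 297, 0]) cube([42, 42, 406]);
translate([0, 449, 0]) {
  cube([26, 346, 856]);
  translate([1163, 0, 0]) cube([26, 346, 856]);
  translate([26, 0, 0]) cube([1137, 346, 27]);
  translate([26, 0, 375]) cube([1137, 346, 27]);
  translate([26, 0, 750]) cube([1137, 346, 27]);
}
translate([0, 0, 437]) {
  cube([241, 307, 24]);
  translate([0, 0, 24]) cube([241, 24, 206]);
  translate([0, 283, 24]) cube([241, 24, 206]);
  translate([0, 24, 24]) cube([24, 259, 206]);
  translate([217, 24, 24]) cube([24, 259, 206]);
}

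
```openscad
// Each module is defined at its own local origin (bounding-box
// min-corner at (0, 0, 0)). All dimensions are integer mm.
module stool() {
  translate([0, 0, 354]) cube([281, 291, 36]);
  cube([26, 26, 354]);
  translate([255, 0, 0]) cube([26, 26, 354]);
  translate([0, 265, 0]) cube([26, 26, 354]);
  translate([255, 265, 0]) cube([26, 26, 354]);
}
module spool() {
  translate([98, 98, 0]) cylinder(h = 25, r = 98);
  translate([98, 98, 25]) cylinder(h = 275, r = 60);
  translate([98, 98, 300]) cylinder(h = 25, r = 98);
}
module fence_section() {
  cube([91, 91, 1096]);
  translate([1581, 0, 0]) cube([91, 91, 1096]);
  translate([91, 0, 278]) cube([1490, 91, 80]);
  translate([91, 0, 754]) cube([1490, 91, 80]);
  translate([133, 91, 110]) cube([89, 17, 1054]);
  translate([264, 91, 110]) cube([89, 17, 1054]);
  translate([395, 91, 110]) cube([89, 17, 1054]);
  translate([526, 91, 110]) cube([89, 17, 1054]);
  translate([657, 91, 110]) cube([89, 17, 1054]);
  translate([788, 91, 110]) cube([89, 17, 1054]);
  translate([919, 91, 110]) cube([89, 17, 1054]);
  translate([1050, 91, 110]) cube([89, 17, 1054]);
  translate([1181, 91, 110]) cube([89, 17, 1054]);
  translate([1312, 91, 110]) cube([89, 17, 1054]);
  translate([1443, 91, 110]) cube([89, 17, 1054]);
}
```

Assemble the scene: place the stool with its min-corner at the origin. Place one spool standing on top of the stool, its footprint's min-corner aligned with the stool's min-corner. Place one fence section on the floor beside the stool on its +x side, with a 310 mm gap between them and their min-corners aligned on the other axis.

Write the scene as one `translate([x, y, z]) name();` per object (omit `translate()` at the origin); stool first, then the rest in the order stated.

stool();
translate([0, 0, 390]) spool();
translate([591, 0, 0]) fence_section();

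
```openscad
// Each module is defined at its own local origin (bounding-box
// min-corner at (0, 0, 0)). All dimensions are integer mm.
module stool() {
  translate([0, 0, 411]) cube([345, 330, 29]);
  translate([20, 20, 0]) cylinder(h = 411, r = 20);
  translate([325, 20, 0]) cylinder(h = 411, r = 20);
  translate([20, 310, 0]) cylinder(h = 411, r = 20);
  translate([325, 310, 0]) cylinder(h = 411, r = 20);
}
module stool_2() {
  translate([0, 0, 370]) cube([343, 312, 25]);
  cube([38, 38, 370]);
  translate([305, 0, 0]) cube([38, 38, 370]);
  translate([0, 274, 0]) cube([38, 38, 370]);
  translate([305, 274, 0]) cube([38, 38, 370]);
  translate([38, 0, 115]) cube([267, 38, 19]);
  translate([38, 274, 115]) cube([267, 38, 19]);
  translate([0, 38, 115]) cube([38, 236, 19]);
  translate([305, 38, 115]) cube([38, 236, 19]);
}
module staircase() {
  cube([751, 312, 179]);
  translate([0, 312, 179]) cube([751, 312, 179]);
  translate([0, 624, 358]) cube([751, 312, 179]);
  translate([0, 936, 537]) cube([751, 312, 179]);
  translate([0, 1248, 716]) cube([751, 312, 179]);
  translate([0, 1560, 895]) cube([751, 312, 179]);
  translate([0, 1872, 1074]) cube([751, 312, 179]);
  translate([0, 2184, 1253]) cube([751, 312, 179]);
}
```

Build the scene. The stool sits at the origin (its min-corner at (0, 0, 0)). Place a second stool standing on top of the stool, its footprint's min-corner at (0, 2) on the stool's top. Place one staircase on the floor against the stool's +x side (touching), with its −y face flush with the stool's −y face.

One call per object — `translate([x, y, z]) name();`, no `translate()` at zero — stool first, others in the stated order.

stool();
translate([0, 2, 440]) stool_2();
translate([345, 0, 0]) staircase();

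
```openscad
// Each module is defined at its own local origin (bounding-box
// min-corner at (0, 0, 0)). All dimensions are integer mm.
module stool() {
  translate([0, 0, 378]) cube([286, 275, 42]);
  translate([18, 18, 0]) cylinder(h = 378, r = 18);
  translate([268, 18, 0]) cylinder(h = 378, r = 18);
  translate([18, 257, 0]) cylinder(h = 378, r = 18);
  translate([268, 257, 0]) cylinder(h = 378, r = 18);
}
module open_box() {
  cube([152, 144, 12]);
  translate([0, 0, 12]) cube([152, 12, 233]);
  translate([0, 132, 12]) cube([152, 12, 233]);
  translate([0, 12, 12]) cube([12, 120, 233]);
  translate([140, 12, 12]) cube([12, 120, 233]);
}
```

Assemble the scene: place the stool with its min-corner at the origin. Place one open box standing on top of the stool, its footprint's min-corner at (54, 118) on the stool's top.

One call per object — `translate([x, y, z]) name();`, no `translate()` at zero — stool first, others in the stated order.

stool();
translate([54, 118, 420]) open_box();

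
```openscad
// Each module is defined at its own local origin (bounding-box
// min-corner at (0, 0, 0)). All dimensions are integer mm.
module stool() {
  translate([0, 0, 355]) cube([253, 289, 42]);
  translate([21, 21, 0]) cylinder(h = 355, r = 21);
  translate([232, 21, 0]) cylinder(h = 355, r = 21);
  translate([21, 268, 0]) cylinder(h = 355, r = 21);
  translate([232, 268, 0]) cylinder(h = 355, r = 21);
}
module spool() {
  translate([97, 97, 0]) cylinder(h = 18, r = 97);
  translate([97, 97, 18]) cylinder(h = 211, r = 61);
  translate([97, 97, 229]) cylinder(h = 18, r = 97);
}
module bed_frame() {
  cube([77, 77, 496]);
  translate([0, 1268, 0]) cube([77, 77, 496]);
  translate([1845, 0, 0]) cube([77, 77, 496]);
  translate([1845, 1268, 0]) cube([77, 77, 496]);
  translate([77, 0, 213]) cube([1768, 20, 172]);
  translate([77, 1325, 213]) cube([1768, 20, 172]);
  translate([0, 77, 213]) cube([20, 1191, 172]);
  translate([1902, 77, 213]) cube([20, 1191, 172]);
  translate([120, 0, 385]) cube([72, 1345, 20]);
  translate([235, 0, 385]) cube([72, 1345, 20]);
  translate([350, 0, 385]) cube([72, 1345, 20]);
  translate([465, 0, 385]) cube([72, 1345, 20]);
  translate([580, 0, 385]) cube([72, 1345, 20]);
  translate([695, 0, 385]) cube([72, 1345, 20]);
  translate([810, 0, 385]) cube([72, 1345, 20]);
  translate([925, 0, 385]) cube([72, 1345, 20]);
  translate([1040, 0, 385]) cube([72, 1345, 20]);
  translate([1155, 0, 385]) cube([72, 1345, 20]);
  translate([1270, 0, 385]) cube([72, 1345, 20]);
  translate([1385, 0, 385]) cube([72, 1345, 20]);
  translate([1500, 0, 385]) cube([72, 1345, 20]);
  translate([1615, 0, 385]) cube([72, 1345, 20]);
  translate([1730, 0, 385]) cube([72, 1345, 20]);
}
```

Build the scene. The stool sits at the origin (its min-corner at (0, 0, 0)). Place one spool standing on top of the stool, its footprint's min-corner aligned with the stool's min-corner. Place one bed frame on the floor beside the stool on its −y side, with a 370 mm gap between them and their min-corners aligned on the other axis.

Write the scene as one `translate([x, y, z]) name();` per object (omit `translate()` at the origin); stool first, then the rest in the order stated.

stool();
translate([0, 0, 397]) spool();
translate([0, -1715, 0]) bed_frame();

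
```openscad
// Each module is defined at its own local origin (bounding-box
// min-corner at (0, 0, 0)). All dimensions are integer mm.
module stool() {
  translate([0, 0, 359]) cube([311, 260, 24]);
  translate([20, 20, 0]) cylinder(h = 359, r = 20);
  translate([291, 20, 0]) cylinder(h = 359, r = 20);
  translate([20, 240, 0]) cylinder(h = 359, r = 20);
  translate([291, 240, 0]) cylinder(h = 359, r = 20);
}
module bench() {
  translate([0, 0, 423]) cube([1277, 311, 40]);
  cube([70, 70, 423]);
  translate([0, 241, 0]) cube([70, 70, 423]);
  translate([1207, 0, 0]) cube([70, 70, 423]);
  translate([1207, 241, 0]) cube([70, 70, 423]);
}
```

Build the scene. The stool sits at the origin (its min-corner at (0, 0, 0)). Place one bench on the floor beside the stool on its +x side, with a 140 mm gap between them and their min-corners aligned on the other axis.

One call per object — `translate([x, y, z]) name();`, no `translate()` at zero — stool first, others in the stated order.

stool();
translate([451, 0, 0]) bench();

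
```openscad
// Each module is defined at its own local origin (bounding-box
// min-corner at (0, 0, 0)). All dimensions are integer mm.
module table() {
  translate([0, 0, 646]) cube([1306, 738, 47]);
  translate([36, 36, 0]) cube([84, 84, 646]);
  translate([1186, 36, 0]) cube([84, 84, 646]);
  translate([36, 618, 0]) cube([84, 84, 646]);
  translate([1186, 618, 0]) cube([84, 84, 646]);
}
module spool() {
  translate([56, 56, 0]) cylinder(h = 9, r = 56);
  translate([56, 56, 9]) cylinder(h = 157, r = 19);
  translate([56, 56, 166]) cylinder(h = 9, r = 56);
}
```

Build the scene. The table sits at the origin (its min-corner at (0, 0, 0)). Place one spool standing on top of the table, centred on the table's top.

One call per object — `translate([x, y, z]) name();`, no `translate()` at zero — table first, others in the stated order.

table();
translate([597, 313, 693]) spool();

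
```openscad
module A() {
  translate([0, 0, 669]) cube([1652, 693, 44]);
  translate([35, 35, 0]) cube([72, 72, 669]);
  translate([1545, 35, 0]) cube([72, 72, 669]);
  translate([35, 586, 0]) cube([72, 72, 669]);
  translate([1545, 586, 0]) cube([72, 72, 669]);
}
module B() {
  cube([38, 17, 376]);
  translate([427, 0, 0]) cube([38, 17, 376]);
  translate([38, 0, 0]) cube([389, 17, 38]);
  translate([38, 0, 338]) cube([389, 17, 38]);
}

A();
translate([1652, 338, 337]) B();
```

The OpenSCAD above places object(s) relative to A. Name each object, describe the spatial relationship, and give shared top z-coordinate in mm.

A is a table. B is a picture frame. The picture frame is beside the table with their tops flush at z = 713. The shared top z-coordinate is 713 mm.

Both tops at z = 713 mm.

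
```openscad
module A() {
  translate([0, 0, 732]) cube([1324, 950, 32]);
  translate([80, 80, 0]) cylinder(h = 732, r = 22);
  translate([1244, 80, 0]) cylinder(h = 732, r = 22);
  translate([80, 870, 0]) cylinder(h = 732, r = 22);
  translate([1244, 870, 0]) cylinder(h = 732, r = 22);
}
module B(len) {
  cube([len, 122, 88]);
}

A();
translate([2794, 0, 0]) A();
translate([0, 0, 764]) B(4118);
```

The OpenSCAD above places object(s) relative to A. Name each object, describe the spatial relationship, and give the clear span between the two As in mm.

Second table starts at x = 2794; first ends at x = 1324; clear span = 2794 − 1324 = 1470 mm.

A is a table. B is a beam. A beam spans the tops of two tables. The clear span between the two tables is 1470 mm.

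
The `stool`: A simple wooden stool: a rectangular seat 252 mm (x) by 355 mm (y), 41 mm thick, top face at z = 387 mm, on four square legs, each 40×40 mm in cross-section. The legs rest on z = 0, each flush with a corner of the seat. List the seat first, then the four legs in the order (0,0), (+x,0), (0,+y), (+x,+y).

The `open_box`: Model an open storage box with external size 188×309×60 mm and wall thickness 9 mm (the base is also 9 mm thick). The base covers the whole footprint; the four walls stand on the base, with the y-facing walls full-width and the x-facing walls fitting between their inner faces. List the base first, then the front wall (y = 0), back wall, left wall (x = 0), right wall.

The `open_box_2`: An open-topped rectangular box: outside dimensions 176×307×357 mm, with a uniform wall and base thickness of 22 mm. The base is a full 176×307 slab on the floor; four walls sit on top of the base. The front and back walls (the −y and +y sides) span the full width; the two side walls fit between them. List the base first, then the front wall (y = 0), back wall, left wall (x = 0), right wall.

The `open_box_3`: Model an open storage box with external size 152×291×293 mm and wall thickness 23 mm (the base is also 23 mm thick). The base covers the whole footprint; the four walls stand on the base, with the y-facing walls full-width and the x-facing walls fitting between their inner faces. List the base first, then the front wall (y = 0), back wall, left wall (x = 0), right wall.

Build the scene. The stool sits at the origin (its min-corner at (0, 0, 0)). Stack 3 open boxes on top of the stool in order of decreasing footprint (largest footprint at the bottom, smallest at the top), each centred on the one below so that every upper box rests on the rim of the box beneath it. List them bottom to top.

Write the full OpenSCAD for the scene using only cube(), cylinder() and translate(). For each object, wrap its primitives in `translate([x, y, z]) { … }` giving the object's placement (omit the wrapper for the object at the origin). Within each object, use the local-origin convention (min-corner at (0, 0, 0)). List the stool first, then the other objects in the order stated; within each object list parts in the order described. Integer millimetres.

translate([0, 0, 346]) cube([252, 355, 41]);
cube([40, 40, 346]);
translate([212, 0, 0]) cube([40, 40, 346]);
translate([0, 315, 0]) cube([40, 40, 346]);
translate([212, 315, 0]) cube([40, 40, 346]);
translate([32, 23, 387]) {
  cube([188, 309, 9]);
  translate([0, 0, 9]) cube([188, 9, 51]);
  translate([0, 300, 9]) cube([188, 9, 51]);
  translate([0, 9, 9]) cube([9, 291, 51]);
  translate([179, 9, 9]) cube([9, 291, 51]);
}
translate([38, 24, 447]) {
  cube([176, 307, 22]);
  translate([0, 0, 22]) cube([176, 22, 335]);
  translate([0, 285, 22]) cube([176, 22, 335]);
  translate([0, 22, 22]) cube([22, 263, 335]);
  translate([154, 22, 22]) cube([22, 263, 335]);
}
translate([50, 32, 804]) {
  cube([152, 291, 23]);
  translate([0, 0, 23]) cube([152, 23, 270]);
  translate([0, 268, 23]) cube([152, 23, 270]);
  translate([0, 23, 23]) cube([23, 245, 270]);
  translate([129, 23, 23]) cube([23, 245, 270]);
}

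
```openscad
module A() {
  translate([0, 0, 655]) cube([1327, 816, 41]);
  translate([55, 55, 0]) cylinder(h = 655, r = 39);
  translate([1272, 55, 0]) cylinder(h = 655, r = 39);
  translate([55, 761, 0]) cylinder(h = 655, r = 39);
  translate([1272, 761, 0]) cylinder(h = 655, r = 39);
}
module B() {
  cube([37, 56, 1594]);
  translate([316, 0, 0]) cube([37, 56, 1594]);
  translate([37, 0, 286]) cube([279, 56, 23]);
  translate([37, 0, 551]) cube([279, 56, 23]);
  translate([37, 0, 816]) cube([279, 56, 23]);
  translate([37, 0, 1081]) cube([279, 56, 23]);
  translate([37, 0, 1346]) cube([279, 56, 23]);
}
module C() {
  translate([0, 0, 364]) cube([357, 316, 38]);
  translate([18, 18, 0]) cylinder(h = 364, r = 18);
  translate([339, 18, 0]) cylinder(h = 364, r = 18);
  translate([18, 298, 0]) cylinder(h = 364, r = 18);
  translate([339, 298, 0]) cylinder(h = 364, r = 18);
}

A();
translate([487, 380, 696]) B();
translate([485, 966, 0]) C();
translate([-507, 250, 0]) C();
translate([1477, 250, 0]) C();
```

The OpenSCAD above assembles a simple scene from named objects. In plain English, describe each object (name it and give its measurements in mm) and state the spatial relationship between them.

A is a table: top 1327 mm (x) × 816 mm (y), 41 mm thick, upper face at z = 696 mm, on four round legs of 78 mm diameter, each leg's bounding box inset 16 mm from the nearest pair of top edges, running from z = 0 to the bottom of the top.

B is a wooden ladder with two side rails of 37×56 mm section and 1594 mm height, set 353 mm apart overall. Between them run 5 rectangular rungs (56 mm deep, 23 mm thick), front faces flush with the rails' −y face. The bottom of the first rung is 286 mm above the floor and each subsequent rung is 265 mm higher than the one below.

C is a four-legged stool. The seat is a 357×316×38 mm slab whose top surface is at z = 402 mm; four round legs, each 36 mm in diameter, run from the floor (z = 0) to the underside of the seat, each leg's axis is inset half a diameter from the nearest pair of seat edges (so the leg's bounding box is flush with the corner).

The ladder is on top of the table, centred. Three stools sit around the table at the +y, −x, +x sides.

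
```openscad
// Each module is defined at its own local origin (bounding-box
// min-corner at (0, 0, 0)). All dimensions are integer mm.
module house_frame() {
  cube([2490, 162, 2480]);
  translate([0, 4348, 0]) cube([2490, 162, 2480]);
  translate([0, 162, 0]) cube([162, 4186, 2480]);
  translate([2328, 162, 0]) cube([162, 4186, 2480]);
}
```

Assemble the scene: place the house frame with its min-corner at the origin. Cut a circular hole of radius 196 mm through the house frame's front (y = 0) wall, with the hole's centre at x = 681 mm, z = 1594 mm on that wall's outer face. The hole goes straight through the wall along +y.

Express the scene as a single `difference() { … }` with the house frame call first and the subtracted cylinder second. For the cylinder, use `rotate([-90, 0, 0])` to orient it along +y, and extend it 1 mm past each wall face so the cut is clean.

difference() {
  house_frame();
  translate([681, -1, 1594]) rotate([-90, 0, 0]) cylinder(h = 164, r = 196);
}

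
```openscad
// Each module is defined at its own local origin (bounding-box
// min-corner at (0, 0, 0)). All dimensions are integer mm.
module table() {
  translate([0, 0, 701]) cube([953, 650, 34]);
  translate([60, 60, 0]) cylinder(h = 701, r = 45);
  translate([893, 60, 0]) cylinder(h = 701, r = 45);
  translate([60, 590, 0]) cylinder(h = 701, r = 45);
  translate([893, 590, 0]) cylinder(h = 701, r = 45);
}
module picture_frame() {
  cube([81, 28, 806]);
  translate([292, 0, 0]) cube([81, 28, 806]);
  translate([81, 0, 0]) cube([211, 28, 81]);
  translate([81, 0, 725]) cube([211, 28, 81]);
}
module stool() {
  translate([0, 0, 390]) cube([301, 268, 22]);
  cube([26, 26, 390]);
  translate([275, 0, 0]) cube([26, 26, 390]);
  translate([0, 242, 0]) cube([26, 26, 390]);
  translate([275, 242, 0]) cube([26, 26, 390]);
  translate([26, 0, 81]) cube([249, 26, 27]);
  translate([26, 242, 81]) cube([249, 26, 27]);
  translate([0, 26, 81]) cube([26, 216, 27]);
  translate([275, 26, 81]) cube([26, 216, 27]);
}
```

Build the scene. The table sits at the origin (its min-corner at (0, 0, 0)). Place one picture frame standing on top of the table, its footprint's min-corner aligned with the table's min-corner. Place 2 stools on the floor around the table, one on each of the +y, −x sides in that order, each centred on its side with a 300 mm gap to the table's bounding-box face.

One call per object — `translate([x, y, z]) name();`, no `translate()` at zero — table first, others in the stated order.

table();
translate([0, 0, 735]) picture_frame();
translate([326, 950, 0]) stool();
translate([-601, 191, 0]) stool();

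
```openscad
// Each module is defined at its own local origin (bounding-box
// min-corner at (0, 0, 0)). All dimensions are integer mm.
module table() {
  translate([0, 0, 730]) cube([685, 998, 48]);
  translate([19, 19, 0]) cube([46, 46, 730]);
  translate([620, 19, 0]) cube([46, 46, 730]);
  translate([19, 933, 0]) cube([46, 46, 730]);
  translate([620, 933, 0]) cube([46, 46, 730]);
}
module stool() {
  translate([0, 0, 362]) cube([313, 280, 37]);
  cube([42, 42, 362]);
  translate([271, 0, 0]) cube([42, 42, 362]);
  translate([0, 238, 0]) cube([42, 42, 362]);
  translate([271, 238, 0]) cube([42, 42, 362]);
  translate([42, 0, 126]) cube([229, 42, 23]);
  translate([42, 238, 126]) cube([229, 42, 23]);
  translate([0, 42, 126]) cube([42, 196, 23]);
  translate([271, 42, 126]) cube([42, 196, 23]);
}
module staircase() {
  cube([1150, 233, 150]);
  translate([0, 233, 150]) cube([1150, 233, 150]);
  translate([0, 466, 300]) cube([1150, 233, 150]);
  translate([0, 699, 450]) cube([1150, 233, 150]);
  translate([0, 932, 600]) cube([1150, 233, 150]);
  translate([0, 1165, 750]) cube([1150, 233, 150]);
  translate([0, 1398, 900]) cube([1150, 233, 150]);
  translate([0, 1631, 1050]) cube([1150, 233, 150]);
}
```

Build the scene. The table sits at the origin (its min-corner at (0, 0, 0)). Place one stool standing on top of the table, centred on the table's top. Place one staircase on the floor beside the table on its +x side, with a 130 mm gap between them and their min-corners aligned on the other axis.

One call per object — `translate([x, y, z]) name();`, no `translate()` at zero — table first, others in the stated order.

table();
translate([186, 359, 778]) stool();
translate([815, 0, 0]) staircase();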